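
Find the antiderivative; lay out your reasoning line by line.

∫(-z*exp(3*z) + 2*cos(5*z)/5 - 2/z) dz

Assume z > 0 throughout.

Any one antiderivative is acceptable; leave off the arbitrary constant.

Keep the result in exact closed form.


Step 1. Rewrite: now ∫(-2/z) dz + ∫(-z*exp(3*z)) dz + ∫(2*cos(5*z)/5) dz.
Step 2. Evaluate the standard form [assuming z > 0]: now -2*log(z) + ∫(-z*exp(3*z)) dz + ∫(2*cos(5*z)/5) dz.
Step 3. Evaluate the standard form: now -2*log(z) + 2*sin(5*z)/25 + ∫(-z*exp(3*z)) dz.
Step 4. Integrate ∫(-z*exp(3*z)) dz by parts with u = z, dv = (-exp(3*z)) dz, so v = -exp(3*z)/3: now -z*exp(3*z)/3 - 2*log(z) + 2*sin(5*z)/25 + ∫(exp(3*z)/3) dz.
Step 5. Evaluate the standard form: now -z*exp(3*z)/3 + exp(3*z)/9 - 2*log(z) + 2*sin(5*z)/25.
Answer: -z*exp(3*z)/3 + exp(3*z)/9 - 2*log(z) + 2*sin(5*z)/25.


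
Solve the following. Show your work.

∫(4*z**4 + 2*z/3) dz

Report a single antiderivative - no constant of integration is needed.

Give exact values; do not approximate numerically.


Step 1. Rewrite: now ∫(2*z/3) dz + ∫(4*z**4) dz.
Step 2. Evaluate the standard form: now 4*z**5/5 + ∫(2*z/3) dz.
Step 3. Evaluate the standard form: now 4*z**5/5 + z**2/3.
Answer: 4*z**5/5 + z**2/3.


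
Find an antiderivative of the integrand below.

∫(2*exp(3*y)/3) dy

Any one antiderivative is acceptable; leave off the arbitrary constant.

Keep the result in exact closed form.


Answer: 2*exp(3*y)/9.


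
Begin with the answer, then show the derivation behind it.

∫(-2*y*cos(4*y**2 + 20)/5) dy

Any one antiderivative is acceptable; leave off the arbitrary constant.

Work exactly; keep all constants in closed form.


The answer is -sin(4*y**2 + 20)/20.
Step 1. Substitute u = y**2 + 5, turning ∫(-2*y*cos(4*y**2 + 20)/5) dy into ∫(-cos(4*u)/5) du: now ∫(-cos(4*u)/5) du.
Step 2. Evaluate the standard form: now -sin(4*u)/20.
Step 3. Substitute back u = y**2 + 5: now -sin(4*y**2 + 20)/20.
Answer: -sin(4*y**2 + 20)/20.


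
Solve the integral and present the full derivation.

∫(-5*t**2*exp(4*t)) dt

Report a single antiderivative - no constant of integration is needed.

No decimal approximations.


Step 1. Integrate ∫(-5*t**2*exp(4*t)) dt by parts with u = t**2, dv = (-5*exp(4*t)) dt, so v = -5*exp(4*t)/4: now -5*t**2*exp(4*t)/4 + ∫(5*t*exp(4*t)/2) dt.
Step 2. Integrate ∫(5*t*exp(4*t)/2) dt by parts with u = t, dv = (5*exp(4*t)/2) dt, so v = 5*exp(4*t)/8: now -5*t**2*exp(4*t)/4 + 5*t*exp(4*t)/8 + ∫(-5*exp(4*t)/8) dt.
Step 3. Evaluate the standard form: now -5*t**2*exp(4*t)/4 + 5*t*exp(4*t)/8 - 5*exp(4*t)/32.
Answer: -5*t**2*exp(4*t)/4 + 5*t*exp(4*t)/8 - 5*exp(4*t)/32.


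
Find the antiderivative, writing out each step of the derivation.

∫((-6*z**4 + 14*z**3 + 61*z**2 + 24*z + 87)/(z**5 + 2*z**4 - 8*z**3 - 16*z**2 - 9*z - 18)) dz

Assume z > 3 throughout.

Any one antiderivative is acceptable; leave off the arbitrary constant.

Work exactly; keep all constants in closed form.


Step 1. Decompose ∫((-6*z**4 + 14*z**3 + 61*z**2 + 24*z + 87)/(z**5 + 2*z**4 - 8*z**3 - 16*z**2 - 9*z - 18)) dz by partial fractions, (-6*z**4 + 14*z**3 + 61*z**2 + 24*z + 87)/(z**5 + 2*z**4 - 8*z**3 - 16*z**2 - 9*z - 18) = -1/(z**2 + 1) - 5/(z + 3) - 3/(z + 2) + 2/(z - 3): now ∫(2/(z - 3)) dz + ∫(-3/(z + 2)) dz + ∫(-5/(z + 3)) dz + ∫(-1/(z**2 + 1)) dz.
Step 2. Evaluate the standard form [assuming z > -3]: now -5*log(z + 3) + ∫(2/(z - 3)) dz + ∫(-3/(z + 2)) dz + ∫(-1/(z**2 + 1)) dz.
Step 3. Evaluate the standard form [assuming z > 3]: now 2*log(z - 3) - 5*log(z + 3) + ∫(-3/(z + 2)) dz + ∫(-1/(z**2 + 1)) dz.
Step 4. Evaluate the standard form [assuming z > -2]: now 2*log(z - 3) - 3*log(z + 2) - 5*log(z + 3) + ∫(-1/(z**2 + 1)) dz.
Step 5. Evaluate the standard form: now 2*log(z - 3) - 3*log(z + 2) - 5*log(z + 3) - atan(z).
Answer: 2*log(z - 3) - 3*log(z + 2) - 5*log(z + 3) - atan(z).


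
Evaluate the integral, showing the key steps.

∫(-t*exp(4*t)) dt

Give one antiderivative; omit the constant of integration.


Step 1. Integrate ∫(-t*exp(4*t)) dt by parts with u = t, dv = (-exp(4*t)) dt, so v = -exp(4*t)/4: now -t*exp(4*t)/4 + ∫(exp(4*t)/4) dt.
Step 2. Evaluate the standard form: now -t*exp(4*t)/4 + exp(4*t)/16.
Answer: -t*exp(4*t)/4 + exp(4*t)/16.


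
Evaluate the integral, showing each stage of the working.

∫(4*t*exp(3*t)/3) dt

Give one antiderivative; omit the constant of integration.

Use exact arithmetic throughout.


Step 1. Integrate ∫(4*t*exp(3*t)/3) dt by parts with u = t, dv = (4*exp(3*t)/3) dt, so v = 4*exp(3*t)/9: now 4*t*exp(3*t)/9 + ∫(-4*exp(3*t)/9) dt.
Step 2. Evaluate the standard form: now 4*t*exp(3*t)/9 - 4*exp(3*t)/27.
Answer: 4*t*exp(3*t)/9 - 4*exp(3*t)/27.


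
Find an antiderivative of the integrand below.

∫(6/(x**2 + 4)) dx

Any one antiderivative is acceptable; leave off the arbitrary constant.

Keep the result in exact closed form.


Answer: 3*atan(x/2).


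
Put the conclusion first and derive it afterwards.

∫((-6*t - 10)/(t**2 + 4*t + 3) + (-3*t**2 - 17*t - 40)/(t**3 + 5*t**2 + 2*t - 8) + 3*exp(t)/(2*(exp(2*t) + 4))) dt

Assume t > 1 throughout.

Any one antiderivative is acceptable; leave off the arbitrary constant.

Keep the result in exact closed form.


The answer is -4*log(t - 1) - 2*log(t + 1) + 3*log(t + 2) - 4*log(t + 3) - 2*log(t + 4) + 3*atan(exp(t)/2)/4.
Step 1. Rewrite: now ∫((-6*t - 10)/(t**2 + 4*t + 3)) dt + ∫(3*exp(t)/(2*(exp(2*t) + 4))) dt + ∫((-3*t**2 - 17*t - 40)/(t**3 + 5*t**2 + 2*t - 8)) dt.
Step 2. Decompose ∫((-3*t**2 - 17*t - 40)/(t**3 + 5*t**2 + 2*t - 8)) dt by partial fractions, (-3*t**2 - 17*t - 40)/(t**3 + 5*t**2 + 2*t - 8) = -2/(t + 4) + 3/(t + 2) - 4/(t - 1): now ∫((-6*t - 10)/(t**2 + 4*t + 3)) dt + ∫(3*exp(t)/(2*(exp(2*t) + 4))) dt + ∫(-4/(t - 1)) dt + ∫(3/(t + 2)) dt + ∫(-2/(t + 4)) dt.
Step 3. Evaluate the standard form [assuming t > -4]: now -2*log(t + 4) + ∫((-6*t - 10)/(t**2 + 4*t + 3)) dt + ∫(3*exp(t)/(2*(exp(2*t) + 4))) dt + ∫(-4/(t - 1)) dt + ∫(3/(t + 2)) dt.
Step 4. Evaluate the standard form [assuming t > -2]: now 3*log(t + 2) - 2*log(t + 4) + ∫((-6*t - 10)/(t**2 + 4*t + 3)) dt + ∫(3*exp(t)/(2*(exp(2*t) + 4))) dt + ∫(-4/(t - 1)) dt.
Step 5. Evaluate the standard form [assuming t > 1]: now -4*log(t - 1) + 3*log(t + 2) - 2*log(t + 4) + ∫((-6*t - 10)/(t**2 + 4*t + 3)) dt + ∫(3*exp(t)/(2*(exp(2*t) + 4))) dt.
Step 6. Substitute u = exp(t), turning ∫(3*exp(t)/(2*(exp(2*t) + 4))) dt into ∫(3/(2*(u**2 + 4))) du: now -4*log(t - 1) + 3*log(t + 2) - 2*log(t + 4) + ∫((-6*t - 10)/(t**2 + 4*t + 3)) dt + ∫(3/(2*(u**2 + 4))) du.
Step 7. Evaluate the standard form: now -4*log(t - 1) + 3*log(t + 2) - 2*log(t + 4) + 3*atan(u/2)/4 + ∫((-6*t - 10)/(t**2 + 4*t + 3)) dt.
Step 8. Substitute back u = exp(t): now -4*log(t - 1) + 3*log(t + 2) - 2*log(t + 4) + 3*atan(exp(t)/2)/4 + ∫((-6*t - 10)/(t**2 + 4*t + 3)) dt.
Step 9. Decompose ∫((-6*t - 10)/(t**2 + 4*t + 3)) dt by partial fractions, (-6*t - 10)/(t**2 + 4*t + 3) = -4/(t + 3) - 2/(t + 1): now -4*log(t - 1) + 3*log(t + 2) - 2*log(t + 4) + 3*atan(exp(t)/2)/4 + ∫(-2/(t + 1)) dt + ∫(-4/(t + 3)) dt.
Step 10. Evaluate the standard form [assuming t > -1]: now -4*log(t - 1) - 2*log(t + 1) + 3*log(t + 2) - 2*log(t + 4) + 3*atan(exp(t)/2)/4 + ∫(-4/(t + 3)) dt.
Step 11. Evaluate the standard form [assuming t > -3]: now -4*log(t - 1) - 2*log(t + 1) + 3*log(t + 2) - 4*log(t + 3) - 2*log(t + 4) + 3*atan(exp(t)/2)/4.
Answer: -4*log(t - 1) - 2*log(t + 1) + 3*log(t + 2) - 4*log(t + 3) - 2*log(t + 4) + 3*atan(exp(t)/2)/4.


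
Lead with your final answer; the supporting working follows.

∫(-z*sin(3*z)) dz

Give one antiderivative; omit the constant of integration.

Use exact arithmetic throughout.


The answer is z*cos(3*z)/3 - sin(3*z)/9.
Step 1. Integrate ∫(-z*sin(3*z)) dz by parts with u = z, dv = (-sin(3*z)) dz, so v = cos(3*z)/3: now z*cos(3*z)/3 + ∫(-cos(3*z)/3) dz.
Step 2. Evaluate the standard form: now z*cos(3*z)/3 - sin(3*z)/9.
Answer: z*cos(3*z)/3 - sin(3*z)/9.


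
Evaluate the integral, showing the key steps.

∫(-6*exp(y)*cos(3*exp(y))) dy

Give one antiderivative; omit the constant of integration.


Step 1. Substitute u = exp(y), turning ∫(-6*exp(y)*cos(3*exp(y))) dy into ∫(-6*cos(3*u)) du: now ∫(-6*cos(3*u)) du.
Step 2. Evaluate the standard form: now -2*sin(3*u).
Step 3. Substitute back u = exp(y): now -2*sin(3*exp(y)).
Answer: -2*sin(3*exp(y)).


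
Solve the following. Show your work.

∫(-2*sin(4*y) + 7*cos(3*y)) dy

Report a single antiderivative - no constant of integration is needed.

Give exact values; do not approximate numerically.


Step 1. Rewrite: now ∫(-2*sin(4*y)) dy + ∫(7*cos(3*y)) dy.
Step 2. Evaluate the standard form: now cos(4*y)/2 + ∫(7*cos(3*y)) dy.
Step 3. Evaluate the standard form: now 7*sin(3*y)/3 + cos(4*y)/2.
Answer: 7*sin(3*y)/3 + cos(4*y)/2.


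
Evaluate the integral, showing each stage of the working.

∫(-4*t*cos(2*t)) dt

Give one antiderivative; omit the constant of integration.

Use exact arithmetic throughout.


Step 1. Integrate ∫(-4*t*cos(2*t)) dt by parts with u = t, dv = (-4*cos(2*t)) dt, so v = -2*sin(2*t): now -2*t*sin(2*t) + ∫(2*sin(2*t)) dt.
Step 2. Evaluate the standard form: now -2*t*sin(2*t) - cos(2*t).
Answer: -2*t*sin(2*t) - cos(2*t).


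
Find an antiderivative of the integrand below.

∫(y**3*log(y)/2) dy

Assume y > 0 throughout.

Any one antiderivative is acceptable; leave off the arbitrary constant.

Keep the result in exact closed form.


Answer: y**4*log(y)/8 - y**4/32.


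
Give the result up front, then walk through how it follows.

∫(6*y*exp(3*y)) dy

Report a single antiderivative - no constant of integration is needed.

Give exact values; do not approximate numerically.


The answer is 2*y*exp(3*y) - 2*exp(3*y)/3.
Step 1. Integrate ∫(6*y*exp(3*y)) dy by parts with u = y, dv = (6*exp(3*y)) dy, so v = 2*exp(3*y): now 2*y*exp(3*y) + ∫(-2*exp(3*y)) dy.
Step 2. Evaluate the standard form: now 2*y*exp(3*y) - 2*exp(3*y)/3.
Answer: 2*y*exp(3*y) - 2*exp(3*y)/3.


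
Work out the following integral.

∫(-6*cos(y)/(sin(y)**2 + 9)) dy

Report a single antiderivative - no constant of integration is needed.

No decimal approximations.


Answer: -2*atan(sin(y)/3).


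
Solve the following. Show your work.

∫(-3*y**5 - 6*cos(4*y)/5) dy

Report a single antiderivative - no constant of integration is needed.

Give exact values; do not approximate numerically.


Step 1. Rewrite: now ∫(-3*y**5) dy + ∫(-6*cos(4*y)/5) dy.
Step 2. Evaluate the standard form: now -y**6/2 + ∫(-6*cos(4*y)/5) dy.
Step 3. Evaluate the standard form: now -y**6/2 - 3*sin(4*y)/10.
Answer: -y**6/2 - 3*sin(4*y)/10.


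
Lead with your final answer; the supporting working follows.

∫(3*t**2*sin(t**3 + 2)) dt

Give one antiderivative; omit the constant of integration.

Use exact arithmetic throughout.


The answer is -cos(t**3 + 2).
Step 1. Substitute u = t**3 + 2, turning ∫(3*t**2*sin(t**3 + 2)) dt into ∫(sin(u)) du: now ∫(sin(u)) du.
Step 2. Evaluate the standard form: now -cos(u).
Step 3. Substitute back u = t**3 + 2: now -cos(t**3 + 2).
Answer: -cos(t**3 + 2).


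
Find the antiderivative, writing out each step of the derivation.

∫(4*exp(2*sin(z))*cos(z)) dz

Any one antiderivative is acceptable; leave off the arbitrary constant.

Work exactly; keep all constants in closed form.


Step 1. Substitute u = sin(z), turning ∫(4*exp(2*sin(z))*cos(z)) dz into ∫(4*exp(2*u)) du: now ∫(4*exp(2*u)) du.
Step 2. Evaluate the standard form: now 2*exp(2*u).
Step 3. Substitute back u = sin(z): now 2*exp(2*sin(z)).
Answer: 2*exp(2*sin(z)).


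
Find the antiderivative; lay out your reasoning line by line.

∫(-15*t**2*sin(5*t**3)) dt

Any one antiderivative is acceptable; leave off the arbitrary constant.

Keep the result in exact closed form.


Step 1. Substitute u = t**3, turning ∫(-15*t**2*sin(5*t**3)) dt into ∫(-5*sin(5*u)) du: now ∫(-5*sin(5*u)) du.
Step 2. Evaluate the standard form: now cos(5*u).
Step 3. Substitute back u = t**3: now cos(5*t**3).
Answer: cos(5*t**3).


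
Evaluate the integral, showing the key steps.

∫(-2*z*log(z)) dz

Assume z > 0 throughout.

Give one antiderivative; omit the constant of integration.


Step 1. Integrate ∫(-2*z*log(z)) dz by parts with u = log(z), dv = (-2*z) dz, so v = -z**2 [assuming z > 0]: now -z**2*log(z) + ∫(z) dz.
Step 2. Evaluate the standard form: now -z**2*log(z) + z**2/2.
Answer: -z**2*log(z) + z**2/2.


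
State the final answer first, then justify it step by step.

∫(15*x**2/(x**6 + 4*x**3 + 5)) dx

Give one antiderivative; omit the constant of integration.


The answer is 5*atan(x**3 + 2).
Step 1. Substitute u = x**3 + 2, turning ∫(15*x**2/(x**6 + 4*x**3 + 5)) dx into ∫(5/(u**2 + 1)) du: now ∫(5/(u**2 + 1)) du.
Step 2. Evaluate the standard form: now 5*atan(u).
Step 3. Substitute back u = x**3 + 2: now 5*atan(x**3 + 2).
Answer: 5*atan(x**3 + 2).


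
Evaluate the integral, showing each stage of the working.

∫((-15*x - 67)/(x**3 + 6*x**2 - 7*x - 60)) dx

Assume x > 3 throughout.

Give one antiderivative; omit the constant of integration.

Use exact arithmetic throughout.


Step 1. Decompose ∫((-15*x - 67)/(x**3 + 6*x**2 - 7*x - 60)) dx by partial fractions, (-15*x - 67)/(x**3 + 6*x**2 - 7*x - 60) = 1/(x + 5) + 1/(x + 4) - 2/(x - 3): now ∫(-2/(x - 3)) dx + ∫(1/(x + 4)) dx + ∫(1/(x + 5)) dx.
Step 2. Evaluate the standard form [assuming x > 3]: now -2*log(x - 3) + ∫(1/(x + 4)) dx + ∫(1/(x + 5)) dx.
Step 3. Evaluate the standard form [assuming x > -5]: now -2*log(x - 3) + log(x + 5) + ∫(1/(x + 4)) dx.
Step 4. Evaluate the standard form [assuming x > -4]: now -2*log(x - 3) + log(x + 4) + log(x + 5).
Answer: -2*log(x - 3) + log(x + 4) + log(x + 5).


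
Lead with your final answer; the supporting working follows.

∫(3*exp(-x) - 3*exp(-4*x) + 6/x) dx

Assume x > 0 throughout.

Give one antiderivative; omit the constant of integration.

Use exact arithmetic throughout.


The answer is 6*log(x) - 3*exp(-x) + 3*exp(-4*x)/4.
Step 1. Rewrite: now ∫(6/x) dx + ∫(-3*exp(-4*x)) dx + ∫(3*exp(-x)) dx.
Step 2. Evaluate the standard form: now ∫(6/x) dx + ∫(3*exp(-x)) dx + 3*exp(-4*x)/4.
Step 3. Evaluate the standard form: now ∫(6/x) dx - 3*exp(-x) + 3*exp(-4*x)/4.
Step 4. Evaluate the standard form [assuming x > 0]: now 6*log(x) - 3*exp(-x) + 3*exp(-4*x)/4.
Answer: 6*log(x) - 3*exp(-x) + 3*exp(-4*x)/4.


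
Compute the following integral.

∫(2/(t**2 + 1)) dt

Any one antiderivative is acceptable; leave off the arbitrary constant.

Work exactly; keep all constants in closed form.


Answer: 2*atan(t).


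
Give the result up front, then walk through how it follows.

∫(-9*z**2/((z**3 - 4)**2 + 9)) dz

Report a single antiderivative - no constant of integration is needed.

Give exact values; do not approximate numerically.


The answer is -atan(z**3/3 - 4/3).
Step 1. Substitute u = z**3 - 4, turning ∫(-9*z**2/((z**3 - 4)**2 + 9)) dz into ∫(-3/(u**2 + 9)) du: now ∫(-3/(u**2 + 9)) du.
Step 2. Evaluate the standard form: now -atan(u/3).
Step 3. Substitute back u = z**3 - 4: now -atan(z**3/3 - 4/3).
Answer: -atan(z**3/3 - 4/3).


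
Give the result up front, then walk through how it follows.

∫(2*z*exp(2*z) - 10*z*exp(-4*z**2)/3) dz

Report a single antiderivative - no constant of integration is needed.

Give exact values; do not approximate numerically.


The answer is z*exp(2*z) - exp(2*z)/2 + 5*exp(-4*z**2)/12.
Step 1. Rewrite: now ∫(2*z*exp(2*z)) dz + ∫(-10*z*exp(-4*z**2)/3) dz.
Step 2. Integrate ∫(2*z*exp(2*z)) dz by parts with u = z, dv = (2*exp(2*z)) dz, so v = exp(2*z): now z*exp(2*z) + ∫(-10*z*exp(-4*z**2)/3) dz + ∫(-exp(2*z)) dz.
Step 3. Evaluate the standard form: now z*exp(2*z) - exp(2*z)/2 + ∫(-10*z*exp(-4*z**2)/3) dz.
Step 4. Substitute u = z**2, turning ∫(-10*z*exp(-4*z**2)/3) dz into ∫(-5*exp(-4*u)/3) du: now z*exp(2*z) - exp(2*z)/2 + ∫(-5*exp(-4*u)/3) du.
Step 5. Evaluate the standard form: now z*exp(2*z) - exp(2*z)/2 + 5*exp(-4*u)/12.
Step 6. Substitute back u = z**2: now z*exp(2*z) - exp(2*z)/2 + 5*exp(-4*z**2)/12.
Answer: z*exp(2*z) - exp(2*z)/2 + 5*exp(-4*z**2)/12.


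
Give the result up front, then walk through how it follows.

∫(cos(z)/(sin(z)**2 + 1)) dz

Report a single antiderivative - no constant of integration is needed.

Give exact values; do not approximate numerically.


The answer is atan(sin(z)).
Step 1. Substitute u = sin(z), turning ∫(cos(z)/(sin(z)**2 + 1)) dz into ∫(1/(u**2 + 1)) du: now ∫(1/(u**2 + 1)) du.
Step 2. Evaluate the standard form: now atan(u).
Step 3. Substitute back u = sin(z): now atan(sin(z)).
Answer: atan(sin(z)).


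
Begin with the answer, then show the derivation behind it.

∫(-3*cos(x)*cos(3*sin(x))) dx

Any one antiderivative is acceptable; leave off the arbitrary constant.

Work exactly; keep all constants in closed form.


The answer is -sin(3*sin(x)).
Step 1. Substitute u = sin(x), turning ∫(-3*cos(x)*cos(3*sin(x))) dx into ∫(-3*cos(3*u)) du: now ∫(-3*cos(3*u)) du.
Step 2. Evaluate the standard form: now -sin(3*u).
Step 3. Substitute back u = sin(x): now -sin(3*sin(x)).
Answer: -sin(3*sin(x)).


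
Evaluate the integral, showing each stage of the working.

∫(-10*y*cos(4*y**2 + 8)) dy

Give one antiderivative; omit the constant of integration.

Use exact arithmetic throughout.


Step 1. Substitute u = y**2 + 2, turning ∫(-10*y*cos(4*y**2 + 8)) dy into ∫(-5*cos(4*u)) du: now ∫(-5*cos(4*u)) du.
Step 2. Evaluate the standard form: now -5*sin(4*u)/4.
Step 3. Substitute back u = y**2 + 2: now -5*sin(4*y**2 + 8)/4.
Answer: -5*sin(4*y**2 + 8)/4.


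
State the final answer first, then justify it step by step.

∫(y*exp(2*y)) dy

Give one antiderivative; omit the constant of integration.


The answer is y*exp(2*y)/2 - exp(2*y)/4.
Step 1. Integrate ∫(y*exp(2*y)) dy by parts with u = y, dv = (exp(2*y)) dy, so v = exp(2*y)/2: now y*exp(2*y)/2 + ∫(-exp(2*y)/2) dy.
Step 2. Evaluate the standard form: now y*exp(2*y)/2 - exp(2*y)/4.
Answer: y*exp(2*y)/2 - exp(2*y)/4.


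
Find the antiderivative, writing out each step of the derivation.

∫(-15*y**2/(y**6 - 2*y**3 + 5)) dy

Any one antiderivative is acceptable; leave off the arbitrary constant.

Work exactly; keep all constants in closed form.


Step 1. Substitute u = y**3 - 1, turning ∫(-15*y**2/(y**6 - 2*y**3 + 5)) dy into ∫(-5/(u**2 + 4)) du: now ∫(-5/(u**2 + 4)) du.
Step 2. Evaluate the standard form: now -5*atan(u/2)/2.
Step 3. Substitute back u = y**3 - 1: now -5*atan(y**3/2 - 1/2)/2.
Answer: -5*atan(y**3/2 - 1/2)/2.


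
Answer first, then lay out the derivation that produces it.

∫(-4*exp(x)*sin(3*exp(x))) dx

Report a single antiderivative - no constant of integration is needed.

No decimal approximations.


The answer is 4*cos(3*exp(x))/3.
Step 1. Substitute u = exp(x), turning ∫(-4*exp(x)*sin(3*exp(x))) dx into ∫(-4*sin(3*u)) du: now ∫(-4*sin(3*u)) du.
Step 2. Evaluate the standard form: now 4*cos(3*u)/3.
Step 3. Substitute back u = exp(x): now 4*cos(3*exp(x))/3.
Answer: 4*cos(3*exp(x))/3.


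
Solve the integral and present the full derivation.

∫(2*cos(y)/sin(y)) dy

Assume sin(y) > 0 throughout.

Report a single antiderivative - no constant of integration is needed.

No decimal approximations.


Step 1. Substitute u = sin(y), turning ∫(2*cos(y)/sin(y)) dy into ∫(2/u) du: now ∫(2/u) du.
Step 2. Evaluate the standard form [assuming u > 0]: now 2*log(u).
Step 3. Substitute back u = sin(y): now 2*log(sin(y)).
Answer: 2*log(sin(y)).


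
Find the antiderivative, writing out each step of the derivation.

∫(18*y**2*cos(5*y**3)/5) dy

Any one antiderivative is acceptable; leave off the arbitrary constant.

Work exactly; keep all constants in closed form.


Step 1. Substitute u = y**3, turning ∫(18*y**2*cos(5*y**3)/5) dy into ∫(6*cos(5*u)/5) du: now ∫(6*cos(5*u)/5) du.
Step 2. Evaluate the standard form: now 6*sin(5*u)/25.
Step 3. Substitute back u = y**3: now 6*sin(5*y**3)/25.
Answer: 6*sin(5*y**3)/25.


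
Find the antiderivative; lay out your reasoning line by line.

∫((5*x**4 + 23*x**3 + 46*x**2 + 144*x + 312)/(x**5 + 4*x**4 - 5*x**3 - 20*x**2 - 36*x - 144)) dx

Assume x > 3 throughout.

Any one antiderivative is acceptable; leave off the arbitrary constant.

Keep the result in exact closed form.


Step 1. Decompose ∫((5*x**4 + 23*x**3 + 46*x**2 + 144*x + 312)/(x**5 + 4*x**4 - 5*x**3 - 20*x**2 - 36*x - 144)) dx by partial fractions, (5*x**4 + 23*x**3 + 46*x**2 + 144*x + 312)/(x**5 + 4*x**4 - 5*x**3 - 20*x**2 - 36*x - 144) = -4/(x**2 + 4) + 2/(x + 4) - 1/(x + 3) + 4/(x - 3): now ∫(4/(x - 3)) dx + ∫(-1/(x + 3)) dx + ∫(2/(x + 4)) dx + ∫(-4/(x**2 + 4)) dx.
Step 2. Evaluate the standard form [assuming x > 3]: now 4*log(x - 3) + ∫(-1/(x + 3)) dx + ∫(2/(x + 4)) dx + ∫(-4/(x**2 + 4)) dx.
Step 3. Evaluate the standard form [assuming x > -4]: now 4*log(x - 3) + 2*log(x + 4) + ∫(-1/(x + 3)) dx + ∫(-4/(x**2 + 4)) dx.
Step 4. Evaluate the standard form [assuming x > -3]: now 4*log(x - 3) - log(x + 3) + 2*log(x + 4) + ∫(-4/(x**2 + 4)) dx.
Step 5. Evaluate the standard form: now 4*log(x - 3) - log(x + 3) + 2*log(x + 4) - 2*atan(x/2).
Answer: 4*log(x - 3) - log(x + 3) + 2*log(x + 4) - 2*atan(x/2).


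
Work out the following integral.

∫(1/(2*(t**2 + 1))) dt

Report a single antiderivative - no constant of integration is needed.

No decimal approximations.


Answer: atan(t)/2.


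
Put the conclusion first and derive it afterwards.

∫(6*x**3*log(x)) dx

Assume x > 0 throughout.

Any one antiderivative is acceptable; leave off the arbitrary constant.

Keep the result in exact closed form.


The answer is 3*x**4*log(x)/2 - 3*x**4/8.
Step 1. Integrate ∫(6*x**3*log(x)) dx by parts with u = log(x), dv = (6*x**3) dx, so v = 3*x**4/2 [assuming x > 0]: now 3*x**4*log(x)/2 + ∫(-3*x**3/2) dx.
Step 2. Evaluate the standard form: now 3*x**4*log(x)/2 - 3*x**4/8.
Answer: 3*x**4*log(x)/2 - 3*x**4/8.


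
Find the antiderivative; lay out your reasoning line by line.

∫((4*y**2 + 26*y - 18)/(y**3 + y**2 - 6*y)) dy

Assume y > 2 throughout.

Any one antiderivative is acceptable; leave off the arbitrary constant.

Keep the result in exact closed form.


Step 1. Decompose ∫((4*y**2 + 26*y - 18)/(y**3 + y**2 - 6*y)) dy by partial fractions, (4*y**2 + 26*y - 18)/(y**3 + y**2 - 6*y) = -4/(y + 3) + 5/(y - 2) + 3/y: now ∫(3/y) dy + ∫(5/(y - 2)) dy + ∫(-4/(y + 3)) dy.
Step 2. Evaluate the standard form [assuming y > 2]: now 5*log(y - 2) + ∫(3/y) dy + ∫(-4/(y + 3)) dy.
Step 3. Evaluate the standard form [assuming y > 0]: now 3*log(y) + 5*log(y - 2) + ∫(-4/(y + 3)) dy.
Step 4. Evaluate the standard form [assuming y > -3]: now 3*log(y) + 5*log(y - 2) - 4*log(y + 3).
Answer: 3*log(y) + 5*log(y - 2) - 4*log(y + 3).


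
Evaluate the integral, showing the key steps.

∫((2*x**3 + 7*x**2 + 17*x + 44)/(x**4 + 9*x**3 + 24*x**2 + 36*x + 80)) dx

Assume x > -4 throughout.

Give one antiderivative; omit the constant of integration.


Step 1. Decompose ∫((2*x**3 + 7*x**2 + 17*x + 44)/(x**4 + 9*x**3 + 24*x**2 + 36*x + 80)) dx by partial fractions, (2*x**3 + 7*x**2 + 17*x + 44)/(x**4 + 9*x**3 + 24*x**2 + 36*x + 80) = 1/(x**2 + 4) + 4/(x + 5) - 2/(x + 4): now ∫(-2/(x + 4)) dx + ∫(4/(x + 5)) dx + ∫(1/(x**2 + 4)) dx.
Step 2. Evaluate the standard form [assuming x > -5]: now 4*log(x + 5) + ∫(-2/(x + 4)) dx + ∫(1/(x**2 + 4)) dx.
Step 3. Evaluate the standard form [assuming x > -4]: now -2*log(x + 4) + 4*log(x + 5) + ∫(1/(x**2 + 4)) dx.
Step 4. Evaluate the standard form: now -2*log(x + 4) + 4*log(x + 5) + atan(x/2)/2.
Answer: -2*log(x + 4) + 4*log(x + 5) + atan(x/2)/2.


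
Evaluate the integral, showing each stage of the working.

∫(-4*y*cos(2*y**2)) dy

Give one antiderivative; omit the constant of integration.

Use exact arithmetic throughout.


Step 1. Substitute u = y**2, turning ∫(-4*y*cos(2*y**2)) dy into ∫(-2*cos(2*u)) du: now ∫(-2*cos(2*u)) du.
Step 2. Evaluate the standard form: now -sin(2*u).
Step 3. Substitute back u = y**2: now -sin(2*y**2).
Answer: -sin(2*y**2).


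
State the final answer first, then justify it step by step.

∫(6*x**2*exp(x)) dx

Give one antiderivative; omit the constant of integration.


The answer is 6*x**2*exp(x) - 12*x*exp(x) + 12*exp(x).
Step 1. Integrate ∫(6*x**2*exp(x)) dx by parts with u = x**2, dv = (6*exp(x)) dx, so v = 6*exp(x): now 6*x**2*exp(x) + ∫(-12*x*exp(x)) dx.
Step 2. Integrate ∫(-12*x*exp(x)) dx by parts with u = x, dv = (-12*exp(x)) dx, so v = -12*exp(x): now 6*x**2*exp(x) - 12*x*exp(x) + ∫(12*exp(x)) dx.
Step 3. Evaluate the standard form: now 6*x**2*exp(x) - 12*x*exp(x) + 12*exp(x).
Answer: 6*x**2*exp(x) - 12*x*exp(x) + 12*exp(x).


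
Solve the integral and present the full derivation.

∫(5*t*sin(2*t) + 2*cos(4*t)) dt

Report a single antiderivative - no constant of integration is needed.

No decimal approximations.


Step 1. Rewrite: now ∫(5*t*sin(2*t)) dt + ∫(2*cos(4*t)) dt.
Step 2. Integrate ∫(5*t*sin(2*t)) dt by parts with u = t, dv = (5*sin(2*t)) dt, so v = -5*cos(2*t)/2: now -5*t*cos(2*t)/2 + ∫(5*cos(2*t)/2) dt + ∫(2*cos(4*t)) dt.
Step 3. Evaluate the standard form: now -5*t*cos(2*t)/2 + 5*sin(2*t)/4 + ∫(2*cos(4*t)) dt.
Step 4. Evaluate the standard form: now -5*t*cos(2*t)/2 + 5*sin(2*t)/4 + sin(4*t)/2.
Answer: -5*t*cos(2*t)/2 + 5*sin(2*t)/4 + sin(4*t)/2.


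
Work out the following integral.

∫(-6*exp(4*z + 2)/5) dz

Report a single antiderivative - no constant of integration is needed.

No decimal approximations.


Answer: -3*exp(4*z + 2)/10.


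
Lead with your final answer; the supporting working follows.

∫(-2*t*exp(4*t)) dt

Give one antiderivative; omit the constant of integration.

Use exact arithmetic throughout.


The answer is -t*exp(4*t)/2 + exp(4*t)/8.
Step 1. Integrate ∫(-2*t*exp(4*t)) dt by parts with u = t, dv = (-2*exp(4*t)) dt, so v = -exp(4*t)/2: now -t*exp(4*t)/2 + ∫(exp(4*t)/2) dt.
Step 2. Evaluate the standard form: now -t*exp(4*t)/2 + exp(4*t)/8.
Answer: -t*exp(4*t)/2 + exp(4*t)/8.


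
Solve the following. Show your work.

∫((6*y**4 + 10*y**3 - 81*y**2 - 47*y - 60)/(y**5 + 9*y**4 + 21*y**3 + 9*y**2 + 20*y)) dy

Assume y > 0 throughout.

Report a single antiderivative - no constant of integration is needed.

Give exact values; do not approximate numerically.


Step 1. Decompose ∫((6*y**4 + 10*y**3 - 81*y**2 - 47*y - 60)/(y**5 + 9*y**4 + 21*y**3 + 9*y**2 + 20*y)) dy by partial fractions, (6*y**4 + 10*y**3 - 81*y**2 - 47*y - 60)/(y**5 + 9*y**4 + 21*y**3 + 9*y**2 + 20*y) = -3/(y**2 + 1) + 5/(y + 5) + 4/(y + 4) - 3/y: now ∫(-3/y) dy + ∫(4/(y + 4)) dy + ∫(5/(y + 5)) dy + ∫(-3/(y**2 + 1)) dy.
Step 2. Evaluate the standard form [assuming y > -5]: now 5*log(y + 5) + ∫(-3/y) dy + ∫(4/(y + 4)) dy + ∫(-3/(y**2 + 1)) dy.
Step 3. Evaluate the standard form [assuming y > 0]: now -3*log(y) + 5*log(y + 5) + ∫(4/(y + 4)) dy + ∫(-3/(y**2 + 1)) dy.
Step 4. Evaluate the standard form [assuming y > -4]: now -3*log(y) + 4*log(y + 4) + 5*log(y + 5) + ∫(-3/(y**2 + 1)) dy.
Step 5. Evaluate the standard form: now -3*log(y) + 4*log(y + 4) + 5*log(y + 5) - 3*atan(y).
Answer: -3*log(y) + 4*log(y + 4) + 5*log(y + 5) - 3*atan(y).


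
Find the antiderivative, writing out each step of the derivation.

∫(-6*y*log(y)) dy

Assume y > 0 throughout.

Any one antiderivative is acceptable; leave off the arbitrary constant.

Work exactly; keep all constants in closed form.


Step 1. Integrate ∫(-6*y*log(y)) dy by parts with u = log(y), dv = (-6*y) dy, so v = -3*y**2 [assuming y > 0]: now -3*y**2*log(y) + ∫(3*y) dy.
Step 2. Evaluate the standard form: now -3*y**2*log(y) + 3*y**2/2.
Answer: -3*y**2*log(y) + 3*y**2/2.


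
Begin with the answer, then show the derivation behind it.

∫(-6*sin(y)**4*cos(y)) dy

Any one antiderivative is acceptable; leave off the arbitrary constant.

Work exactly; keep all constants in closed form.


The answer is -6*sin(y)**5/5.
Step 1. Substitute u = sin(y), turning ∫(-6*sin(y)**4*cos(y)) dy into ∫(-6*u**4) du: now ∫(-6*u**4) du.
Step 2. Evaluate the standard form: now -6*u**5/5.
Step 3. Substitute back u = sin(y): now -6*sin(y)**5/5.
Answer: -6*sin(y)**5/5.


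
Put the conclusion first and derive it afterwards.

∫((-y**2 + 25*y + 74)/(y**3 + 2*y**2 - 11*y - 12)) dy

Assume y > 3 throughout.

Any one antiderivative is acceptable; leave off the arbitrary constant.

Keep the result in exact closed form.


The answer is 5*log(y - 3) - 4*log(y + 1) - 2*log(y + 4).
Step 1. Decompose ∫((-y**2 + 25*y + 74)/(y**3 + 2*y**2 - 11*y - 12)) dy by partial fractions, (-y**2 + 25*y + 74)/(y**3 + 2*y**2 - 11*y - 12) = -2/(y + 4) - 4/(y + 1) + 5/(y - 3): now ∫(5/(y - 3)) dy + ∫(-4/(y + 1)) dy + ∫(-2/(y + 4)) dy.
Step 2. Evaluate the standard form [assuming y > 3]: now 5*log(y - 3) + ∫(-4/(y + 1)) dy + ∫(-2/(y + 4)) dy.
Step 3. Evaluate the standard form [assuming y > -1]: now 5*log(y - 3) - 4*log(y + 1) + ∫(-2/(y + 4)) dy.
Step 4. Evaluate the standard form [assuming y > -4]: now 5*log(y - 3) - 4*log(y + 1) - 2*log(y + 4).
Answer: 5*log(y - 3) - 4*log(y + 1) - 2*log(y + 4).


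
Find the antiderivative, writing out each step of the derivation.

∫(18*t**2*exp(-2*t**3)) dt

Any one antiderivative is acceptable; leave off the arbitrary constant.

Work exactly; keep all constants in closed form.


Step 1. Substitute u = t**3, turning ∫(18*t**2*exp(-2*t**3)) dt into ∫(6*exp(-2*u)) du: now ∫(6*exp(-2*u)) du.
Step 2. Evaluate the standard form: now -3*exp(-2*u).
Step 3. Substitute back u = t**3: now -3*exp(-2*t**3).
Answer: -3*exp(-2*t**3).


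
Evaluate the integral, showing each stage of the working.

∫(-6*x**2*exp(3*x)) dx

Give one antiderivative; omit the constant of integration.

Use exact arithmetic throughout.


Step 1. Integrate ∫(-6*x**2*exp(3*x)) dx by parts with u = x**2, dv = (-6*exp(3*x)) dx, so v = -2*exp(3*x): now -2*x**2*exp(3*x) + ∫(4*x*exp(3*x)) dx.
Step 2. Integrate ∫(4*x*exp(3*x)) dx by parts with u = x, dv = (4*exp(3*x)) dx, so v = 4*exp(3*x)/3: now -2*x**2*exp(3*x) + 4*x*exp(3*x)/3 + ∫(-4*exp(3*x)/3) dx.
Step 3. Evaluate the standard form: now -2*x**2*exp(3*x) + 4*x*exp(3*x)/3 - 4*exp(3*x)/9.
Answer: -2*x**2*exp(3*x) + 4*x*exp(3*x)/3 - 4*exp(3*x)/9.


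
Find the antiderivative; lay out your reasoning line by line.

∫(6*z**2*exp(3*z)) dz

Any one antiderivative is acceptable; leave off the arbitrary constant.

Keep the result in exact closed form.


Step 1. Integrate ∫(6*z**2*exp(3*z)) dz by parts with u = z**2, dv = (6*exp(3*z)) dz, so v = 2*exp(3*z): now 2*z**2*exp(3*z) + ∫(-4*z*exp(3*z)) dz.
Step 2. Integrate ∫(-4*z*exp(3*z)) dz by parts with u = z, dv = (-4*exp(3*z)) dz, so v = -4*exp(3*z)/3: now 2*z**2*exp(3*z) - 4*z*exp(3*z)/3 + ∫(4*exp(3*z)/3) dz.
Step 3. Evaluate the standard form: now 2*z**2*exp(3*z) - 4*z*exp(3*z)/3 + 4*exp(3*z)/9.
Answer: 2*z**2*exp(3*z) - 4*z*exp(3*z)/3 + 4*exp(3*z)/9.


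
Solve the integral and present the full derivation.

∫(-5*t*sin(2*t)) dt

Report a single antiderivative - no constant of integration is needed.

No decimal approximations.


Step 1. Integrate ∫(-5*t*sin(2*t)) dt by parts with u = t, dv = (-5*sin(2*t)) dt, so v = 5*cos(2*t)/2: now 5*t*cos(2*t)/2 + ∫(-5*cos(2*t)/2) dt.
Step 2. Evaluate the standard form: now 5*t*cos(2*t)/2 - 5*sin(2*t)/4.
Answer: 5*t*cos(2*t)/2 - 5*sin(2*t)/4.


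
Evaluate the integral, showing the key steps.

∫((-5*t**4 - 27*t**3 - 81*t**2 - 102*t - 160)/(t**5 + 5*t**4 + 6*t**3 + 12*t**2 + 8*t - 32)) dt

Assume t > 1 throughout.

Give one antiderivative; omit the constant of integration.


Step 1. Decompose ∫((-5*t**4 - 27*t**3 - 81*t**2 - 102*t - 160)/(t**5 + 5*t**4 + 6*t**3 + 12*t**2 + 8*t - 32)) dt by partial fractions, (-5*t**4 - 27*t**3 - 81*t**2 - 102*t - 160)/(t**5 + 5*t**4 + 6*t**3 + 12*t**2 + 8*t - 32) = -3/(t**2 + 4) - 3/(t + 4) + 3/(t + 2) - 5/(t - 1): now ∫(-5/(t - 1)) dt + ∫(3/(t + 2)) dt + ∫(-3/(t + 4)) dt + ∫(-3/(t**2 + 4)) dt.
Step 2. Evaluate the standard form [assuming t > 1]: now -5*log(t - 1) + ∫(3/(t + 2)) dt + ∫(-3/(t + 4)) dt + ∫(-3/(t**2 + 4)) dt.
Step 3. Evaluate the standard form [assuming t > -2]: now -5*log(t - 1) + 3*log(t + 2) + ∫(-3/(t + 4)) dt + ∫(-3/(t**2 + 4)) dt.
Step 4. Evaluate the standard form [assuming t > -4]: now -5*log(t - 1) + 3*log(t + 2) - 3*log(t + 4) + ∫(-3/(t**2 + 4)) dt.
Step 5. Evaluate the standard form: now -5*log(t - 1) + 3*log(t + 2) - 3*log(t + 4) - 3*atan(t/2)/2.
Answer: -5*log(t - 1) + 3*log(t + 2) - 3*log(t + 4) - 3*atan(t/2)/2.


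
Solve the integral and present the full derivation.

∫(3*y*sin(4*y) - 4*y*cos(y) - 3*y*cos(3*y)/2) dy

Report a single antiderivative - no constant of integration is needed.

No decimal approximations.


Step 1. Rewrite: now ∫(3*y*sin(4*y)) dy + ∫(-4*y*cos(y)) dy + ∫(-3*y*cos(3*y)/2) dy.
Step 2. Integrate ∫(3*y*sin(4*y)) dy by parts with u = y, dv = (3*sin(4*y)) dy, so v = -3*cos(4*y)/4: now -3*y*cos(4*y)/4 + ∫(-4*y*cos(y)) dy + ∫(-3*y*cos(3*y)/2) dy + ∫(3*cos(4*y)/4) dy.
Step 3. Evaluate the standard form: now -3*y*cos(4*y)/4 + 3*sin(4*y)/16 + ∫(-4*y*cos(y)) dy + ∫(-3*y*cos(3*y)/2) dy.
Step 4. Integrate ∫(-4*y*cos(y)) dy by parts with u = y, dv = (-4*cos(y)) dy, so v = -4*sin(y): now -4*y*sin(y) - 3*y*cos(4*y)/4 + 3*sin(4*y)/16 + ∫(-3*y*cos(3*y)/2) dy + ∫(4*sin(y)) dy.
Step 5. Evaluate the standard form: now -4*y*sin(y) - 3*y*cos(4*y)/4 + 3*sin(4*y)/16 - 4*cos(y) + ∫(-3*y*cos(3*y)/2) dy.
Step 6. Integrate ∫(-3*y*cos(3*y)/2) dy by parts with u = y, dv = (-3*cos(3*y)/2) dy, so v = -sin(3*y)/2: now -4*y*sin(y) - y*sin(3*y)/2 - 3*y*cos(4*y)/4 + 3*sin(4*y)/16 - 4*cos(y) + ∫(sin(3*y)/2) dy.
Step 7. Evaluate the standard form: now -4*y*sin(y) - y*sin(3*y)/2 - 3*y*cos(4*y)/4 + 3*sin(4*y)/16 - 4*cos(y) - cos(3*y)/6.
Answer: -4*y*sin(y) - y*sin(3*y)/2 - 3*y*cos(4*y)/4 + 3*sin(4*y)/16 - 4*cos(y) - cos(3*y)/6.


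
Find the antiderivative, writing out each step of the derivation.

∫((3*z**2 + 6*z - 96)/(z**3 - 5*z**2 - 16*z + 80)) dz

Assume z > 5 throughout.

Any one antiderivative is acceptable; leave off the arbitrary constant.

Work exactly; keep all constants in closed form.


Step 1. Decompose ∫((3*z**2 + 6*z - 96)/(z**3 - 5*z**2 - 16*z + 80)) dz by partial fractions, (3*z**2 + 6*z - 96)/(z**3 - 5*z**2 - 16*z + 80) = -1/(z + 4) + 3/(z - 4) + 1/(z - 5): now ∫(1/(z - 5)) dz + ∫(3/(z - 4)) dz + ∫(-1/(z + 4)) dz.
Step 2. Evaluate the standard form [assuming z > 4]: now 3*log(z - 4) + ∫(1/(z - 5)) dz + ∫(-1/(z + 4)) dz.
Step 3. Evaluate the standard form [assuming z > 5]: now log(z - 5) + 3*log(z - 4) + ∫(-1/(z + 4)) dz.
Step 4. Evaluate the standard form [assuming z > -4]: now log(z - 5) + 3*log(z - 4) - log(z + 4).
Answer: log(z - 5) + 3*log(z - 4) - log(z + 4).


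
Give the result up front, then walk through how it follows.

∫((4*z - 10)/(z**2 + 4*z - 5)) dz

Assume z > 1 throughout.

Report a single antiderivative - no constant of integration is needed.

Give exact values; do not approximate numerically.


The answer is -log(z - 1) + 5*log(z + 5).
Step 1. Decompose ∫((4*z - 10)/(z**2 + 4*z - 5)) dz by partial fractions, (4*z - 10)/(z**2 + 4*z - 5) = 5/(z + 5) - 1/(z - 1): now ∫(-1/(z - 1)) dz + ∫(5/(z + 5)) dz.
Step 2. Evaluate the standard form [assuming z > -5]: now 5*log(z + 5) + ∫(-1/(z - 1)) dz.
Step 3. Evaluate the standard form [assuming z > 1]: now -log(z - 1) + 5*log(z + 5).
Answer: -log(z - 1) + 5*log(z + 5).


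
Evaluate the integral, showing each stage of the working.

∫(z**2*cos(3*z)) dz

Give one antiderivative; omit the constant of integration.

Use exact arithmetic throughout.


Step 1. Integrate ∫(z**2*cos(3*z)) dz by parts with u = z**2, dv = (cos(3*z)) dz, so v = sin(3*z)/3: now z**2*sin(3*z)/3 + ∫(-2*z*sin(3*z)/3) dz.
Step 2. Integrate ∫(-2*z*sin(3*z)/3) dz by parts with u = z, dv = (-2*sin(3*z)/3) dz, so v = 2*cos(3*z)/9: now z**2*sin(3*z)/3 + 2*z*cos(3*z)/9 + ∫(-2*cos(3*z)/9) dz.
Step 3. Evaluate the standard form: now z**2*sin(3*z)/3 + 2*z*cos(3*z)/9 - 2*sin(3*z)/27.
Answer: z**2*sin(3*z)/3 + 2*z*cos(3*z)/9 - 2*sin(3*z)/27.


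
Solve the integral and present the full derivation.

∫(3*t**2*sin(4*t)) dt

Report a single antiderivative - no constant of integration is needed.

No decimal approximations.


Step 1. Integrate ∫(3*t**2*sin(4*t)) dt by parts with u = t**2, dv = (3*sin(4*t)) dt, so v = -3*cos(4*t)/4: now -3*t**2*cos(4*t)/4 + ∫(3*t*cos(4*t)/2) dt.
Step 2. Integrate ∫(3*t*cos(4*t)/2) dt by parts with u = t, dv = (3*cos(4*t)/2) dt, so v = 3*sin(4*t)/8: now -3*t**2*cos(4*t)/4 + 3*t*sin(4*t)/8 + ∫(-3*sin(4*t)/8) dt.
Step 3. Evaluate the standard form: now -3*t**2*cos(4*t)/4 + 3*t*sin(4*t)/8 + 3*cos(4*t)/32.
Answer: -3*t**2*cos(4*t)/4 + 3*t*sin(4*t)/8 + 3*cos(4*t)/32.


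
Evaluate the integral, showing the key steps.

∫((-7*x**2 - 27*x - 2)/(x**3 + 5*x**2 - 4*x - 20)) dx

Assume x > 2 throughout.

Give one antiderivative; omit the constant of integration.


Step 1. Decompose ∫((-7*x**2 - 27*x - 2)/(x**3 + 5*x**2 - 4*x - 20)) dx by partial fractions, (-7*x**2 - 27*x - 2)/(x**3 + 5*x**2 - 4*x - 20) = -2/(x + 5) - 2/(x + 2) - 3/(x - 2): now ∫(-3/(x - 2)) dx + ∫(-2/(x + 2)) dx + ∫(-2/(x + 5)) dx.
Step 2. Evaluate the standard form [assuming x > -5]: now -2*log(x + 5) + ∫(-3/(x - 2)) dx + ∫(-2/(x + 2)) dx.
Step 3. Evaluate the standard form [assuming x > 2]: now -3*log(x - 2) - 2*log(x + 5) + ∫(-2/(x + 2)) dx.
Step 4. Evaluate the standard form [assuming x > -2]: now -3*log(x - 2) - 2*log(x + 2) - 2*log(x + 5).
Answer: -3*log(x - 2) - 2*log(x + 2) - 2*log(x + 5).


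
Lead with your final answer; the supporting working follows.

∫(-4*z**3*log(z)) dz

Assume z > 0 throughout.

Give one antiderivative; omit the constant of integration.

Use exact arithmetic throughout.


The answer is -z**4*log(z) + z**4/4.
Step 1. Integrate ∫(-4*z**3*log(z)) dz by parts with u = log(z), dv = (-4*z**3) dz, so v = -z**4 [assuming z > 0]: now -z**4*log(z) + ∫(z**3) dz.
Step 2. Evaluate the standard form: now -z**4*log(z) + z**4/4.
Answer: -z**4*log(z) + z**4/4.


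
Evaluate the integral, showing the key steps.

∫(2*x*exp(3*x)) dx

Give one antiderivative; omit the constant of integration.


Step 1. Integrate ∫(2*x*exp(3*x)) dx by parts with u = x, dv = (2*exp(3*x)) dx, so v = 2*exp(3*x)/3: now 2*x*exp(3*x)/3 + ∫(-2*exp(3*x)/3) dx.
Step 2. Evaluate the standard form: now 2*x*exp(3*x)/3 - 2*exp(3*x)/9.
Answer: 2*x*exp(3*x)/3 - 2*exp(3*x)/9.


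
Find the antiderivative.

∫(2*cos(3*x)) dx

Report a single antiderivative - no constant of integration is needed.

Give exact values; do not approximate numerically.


Answer: 2*sin(3*x)/3.


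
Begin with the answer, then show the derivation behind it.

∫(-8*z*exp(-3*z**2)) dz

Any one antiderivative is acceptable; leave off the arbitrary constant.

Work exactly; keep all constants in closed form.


The answer is 4*exp(-3*z**2)/3.
Step 1. Substitute u = z**2, turning ∫(-8*z*exp(-3*z**2)) dz into ∫(-4*exp(-3*u)) du: now ∫(-4*exp(-3*u)) du.
Step 2. Evaluate the standard form: now 4*exp(-3*u)/3.
Step 3. Substitute back u = z**2: now 4*exp(-3*z**2)/3.
Answer: 4*exp(-3*z**2)/3.


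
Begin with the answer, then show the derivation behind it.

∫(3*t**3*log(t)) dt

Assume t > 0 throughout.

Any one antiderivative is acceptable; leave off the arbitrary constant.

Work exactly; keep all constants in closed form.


The answer is 3*t**4*log(t)/4 - 3*t**4/16.
Step 1. Integrate ∫(3*t**3*log(t)) dt by parts with u = log(t), dv = (3*t**3) dt, so v = 3*t**4/4 [assuming t > 0]: now 3*t**4*log(t)/4 + ∫(-3*t**3/4) dt.
Step 2. Evaluate the standard form: now 3*t**4*log(t)/4 - 3*t**4/16.
Answer: 3*t**4*log(t)/4 - 3*t**4/16.


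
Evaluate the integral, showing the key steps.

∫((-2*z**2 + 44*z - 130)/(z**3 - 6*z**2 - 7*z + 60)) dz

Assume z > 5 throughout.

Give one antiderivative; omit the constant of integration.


Step 1. Decompose ∫((-2*z**2 + 44*z - 130)/(z**3 - 6*z**2 - 7*z + 60)) dz by partial fractions, (-2*z**2 + 44*z - 130)/(z**3 - 6*z**2 - 7*z + 60) = -5/(z + 3) - 2/(z - 4) + 5/(z - 5): now ∫(5/(z - 5)) dz + ∫(-2/(z - 4)) dz + ∫(-5/(z + 3)) dz.
Step 2. Evaluate the standard form [assuming z > -3]: now -5*log(z + 3) + ∫(5/(z - 5)) dz + ∫(-2/(z - 4)) dz.
Step 3. Evaluate the standard form [assuming z > 4]: now -2*log(z - 4) - 5*log(z + 3) + ∫(5/(z - 5)) dz.
Step 4. Evaluate the standard form [assuming z > 5]: now 5*log(z - 5) - 2*log(z - 4) - 5*log(z + 3).
Answer: 5*log(z - 5) - 2*log(z - 4) - 5*log(z + 3).
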